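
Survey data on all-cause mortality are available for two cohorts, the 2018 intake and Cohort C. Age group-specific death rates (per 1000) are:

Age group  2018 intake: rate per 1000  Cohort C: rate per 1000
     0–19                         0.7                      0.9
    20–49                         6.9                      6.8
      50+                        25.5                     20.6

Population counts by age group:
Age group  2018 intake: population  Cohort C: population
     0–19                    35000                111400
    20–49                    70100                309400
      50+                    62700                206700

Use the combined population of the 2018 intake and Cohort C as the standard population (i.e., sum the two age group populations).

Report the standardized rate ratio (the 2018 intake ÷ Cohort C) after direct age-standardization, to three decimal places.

Combined standard total = 795300; weights = 0.1841, 0.4772, 0.3387.
The 2018 intake: 0.1841×0.7 + 0.4772×6.9 + 0.3387×25.5 = 12.0593 per 1000.
Cohort C: 0.1841×0.9 + 0.4772×6.8 + 0.3387×20.6 = 10.3885 per 1000.
Ratio = 12.0593 ÷ 10.3885 = 1.16082.

1.161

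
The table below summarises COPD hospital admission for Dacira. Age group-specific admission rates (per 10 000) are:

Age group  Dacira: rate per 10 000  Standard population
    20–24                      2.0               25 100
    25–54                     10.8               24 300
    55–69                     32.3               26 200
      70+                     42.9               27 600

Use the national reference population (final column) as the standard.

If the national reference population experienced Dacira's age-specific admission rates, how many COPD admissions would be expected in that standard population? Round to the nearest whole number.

234

Expected COPD admissions = Σ (standard pop × age-specific rate ÷ 10 000)
= 25 100×2.0/10 000 + 24 300×10.8/10 000 + 26 200×32.3/10 000 + 27 600×42.9/10 000
= 5.02 + 26.24 + 84.63 + 118.40 = 234.29.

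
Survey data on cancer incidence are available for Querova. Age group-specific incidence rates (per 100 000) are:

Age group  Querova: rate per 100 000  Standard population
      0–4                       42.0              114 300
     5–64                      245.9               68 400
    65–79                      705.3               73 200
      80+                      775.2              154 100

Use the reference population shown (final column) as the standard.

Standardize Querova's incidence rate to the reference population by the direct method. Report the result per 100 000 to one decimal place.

470.0

Standard total = 410 000; weights = 0.2788, 0.1668, 0.1785, 0.3759.
Standardized rate: 0.2788×42.0 + 0.1668×245.9 + 0.1785×705.3 + 0.3759×775.2 = 470.0157 per 100 000.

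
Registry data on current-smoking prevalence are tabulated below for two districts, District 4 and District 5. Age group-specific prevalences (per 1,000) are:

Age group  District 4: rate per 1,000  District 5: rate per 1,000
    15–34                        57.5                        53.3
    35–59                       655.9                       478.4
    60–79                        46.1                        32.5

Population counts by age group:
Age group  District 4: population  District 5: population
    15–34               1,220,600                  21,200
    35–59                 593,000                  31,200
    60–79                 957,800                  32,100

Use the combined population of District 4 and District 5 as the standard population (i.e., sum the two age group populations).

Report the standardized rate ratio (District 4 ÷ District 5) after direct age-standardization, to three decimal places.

1.326

Combined standard total = 2,855,900; weights = 0.4348, 0.2186, 0.3466.
District 4: 0.4348×57.5 + 0.2186×655.9 + 0.3466×46.1 = 184.3379 per 1,000.
District 5: 0.4348×53.3 + 0.2186×478.4 + 0.3466×32.5 = 139.0024 per 1,000.
Ratio = 184.3379 ÷ 139.0024 = 1.32615.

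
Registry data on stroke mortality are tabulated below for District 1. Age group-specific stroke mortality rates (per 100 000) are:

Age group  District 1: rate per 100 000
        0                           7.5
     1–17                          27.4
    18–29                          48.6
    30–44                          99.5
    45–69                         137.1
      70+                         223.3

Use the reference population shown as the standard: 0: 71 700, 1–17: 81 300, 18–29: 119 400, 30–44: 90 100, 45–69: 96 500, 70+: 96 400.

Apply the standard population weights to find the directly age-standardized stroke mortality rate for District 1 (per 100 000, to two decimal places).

94.15

Standard total = 555 400; weights = 0.1291, 0.1464, 0.2150, 0.1622, 0.1737, 0.1736.
Standardized rate: 0.1291×7.5 + 0.1464×27.4 + 0.2150×48.6 + 0.1622×99.5 + 0.1737×137.1 + 0.1736×223.3 = 94.1473 per 100 000.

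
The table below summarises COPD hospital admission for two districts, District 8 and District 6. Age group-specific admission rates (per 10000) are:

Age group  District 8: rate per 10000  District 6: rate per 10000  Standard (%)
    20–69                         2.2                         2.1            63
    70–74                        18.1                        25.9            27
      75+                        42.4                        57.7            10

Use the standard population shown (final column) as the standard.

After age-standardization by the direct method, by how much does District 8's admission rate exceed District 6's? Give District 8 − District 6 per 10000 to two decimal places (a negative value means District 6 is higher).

-3.57

Standard weights: 0.63, 0.27, 0.10.
District 8: 0.6300×2.2 + 0.2700×18.1 + 0.1000×42.4 = 10.5130 per 10000.
District 6: 0.6300×2.1 + 0.2700×25.9 + 0.1000×57.7 = 14.0860 per 10000.
Difference = 10.5130 − 14.0860 = -3.5730.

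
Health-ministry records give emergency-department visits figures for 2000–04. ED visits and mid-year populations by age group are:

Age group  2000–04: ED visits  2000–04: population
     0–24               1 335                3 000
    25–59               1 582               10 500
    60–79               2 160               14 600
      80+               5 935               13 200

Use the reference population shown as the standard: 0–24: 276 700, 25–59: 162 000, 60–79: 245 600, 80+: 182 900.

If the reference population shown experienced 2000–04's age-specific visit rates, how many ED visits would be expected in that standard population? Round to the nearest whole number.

Age-specific rates per 1 000 for 2000–04: 445.000, 150.667, 147.945, 449.621.
Expected ED visits = Σ (standard pop × age-specific rate ÷ 1 000)
= 276 700×445.000/1 000 + 162 000×150.667/1 000 + 245 600×147.945/1 000 + 182 900×449.621/1 000
= 123131.50 + 24408.00 + 36335.34 + 82235.72 = 266110.56.

266111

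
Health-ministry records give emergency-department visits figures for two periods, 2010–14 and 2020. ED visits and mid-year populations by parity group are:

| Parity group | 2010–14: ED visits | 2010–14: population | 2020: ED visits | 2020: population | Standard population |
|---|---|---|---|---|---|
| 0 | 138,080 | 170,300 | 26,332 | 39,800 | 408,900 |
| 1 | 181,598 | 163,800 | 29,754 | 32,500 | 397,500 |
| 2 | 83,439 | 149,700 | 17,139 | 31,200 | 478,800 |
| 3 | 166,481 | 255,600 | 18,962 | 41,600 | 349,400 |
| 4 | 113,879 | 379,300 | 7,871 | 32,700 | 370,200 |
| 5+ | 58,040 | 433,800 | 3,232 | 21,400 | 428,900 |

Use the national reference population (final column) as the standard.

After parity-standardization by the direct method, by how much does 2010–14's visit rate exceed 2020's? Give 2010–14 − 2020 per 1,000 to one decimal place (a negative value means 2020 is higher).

Parity-specific rates per 1,000 for 2010–14: 810.804, 1108.657, 557.375, 651.334, 300.235, 133.794.
For 2020: 661.608, 915.508, 549.327, 455.817, 240.703, 151.028.
Standard total = 2,433,700; weights = 0.1680, 0.1633, 0.1967, 0.1436, 0.1521, 0.1762.
2010–14: 0.1680×810.804 + 0.1633×1108.657 + 0.1967×557.375 + 0.1436×651.334 + 0.1521×300.235 + 0.1762×133.794 = 589.7224 per 1,000.
2020: 0.1680×661.608 + 0.1633×915.508 + 0.1967×549.327 + 0.1436×455.817 + 0.1521×240.703 + 0.1762×151.028 = 497.4362 per 1,000.
Difference = 589.7224 − 497.4362 = 92.2863.

92.3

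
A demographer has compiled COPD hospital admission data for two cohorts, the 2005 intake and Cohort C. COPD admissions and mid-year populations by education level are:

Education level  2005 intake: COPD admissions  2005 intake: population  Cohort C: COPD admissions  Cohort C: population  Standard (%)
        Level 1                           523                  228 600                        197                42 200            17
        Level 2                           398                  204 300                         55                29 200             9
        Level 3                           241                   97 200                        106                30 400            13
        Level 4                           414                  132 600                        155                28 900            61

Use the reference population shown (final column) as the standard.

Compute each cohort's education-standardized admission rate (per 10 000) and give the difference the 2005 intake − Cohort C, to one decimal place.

Education-specific rates per 10 000 for the 2005 intake: 22.88, 19.48, 24.79, 31.22.
For Cohort C: 46.68, 18.84, 34.87, 53.63.
Standard weights: 0.17, 0.09, 0.13, 0.61.
The 2005 intake: 0.1700×22.88 + 0.0900×19.48 + 0.1300×24.79 + 0.6100×31.22 = 27.9111 per 10 000.
Cohort C: 0.1700×46.68 + 0.0900×18.84 + 0.1300×34.87 + 0.6100×53.63 = 46.8804 per 10 000.
Difference = 27.9111 − 46.8804 = -18.9693.

-19.0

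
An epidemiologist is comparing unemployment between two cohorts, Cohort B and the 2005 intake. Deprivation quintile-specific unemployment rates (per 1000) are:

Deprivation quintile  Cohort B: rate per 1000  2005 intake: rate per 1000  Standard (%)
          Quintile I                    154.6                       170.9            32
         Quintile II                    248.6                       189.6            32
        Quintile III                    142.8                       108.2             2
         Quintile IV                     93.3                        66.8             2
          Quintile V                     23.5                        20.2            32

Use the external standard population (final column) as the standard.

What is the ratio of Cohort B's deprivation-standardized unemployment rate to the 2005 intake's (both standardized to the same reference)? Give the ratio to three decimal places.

1.127

Standard weights: 0.32, 0.32, 0.02, 0.02, 0.32.
Cohort B: 0.3200×154.6 + 0.3200×248.6 + 0.0200×142.8 + 0.0200×93.3 + 0.3200×23.5 = 141.2660 per 1000.
The 2005 intake: 0.3200×170.9 + 0.3200×189.6 + 0.0200×108.2 + 0.0200×66.8 + 0.3200×20.2 = 125.3240 per 1000.
Ratio = 141.2660 ÷ 125.3240 = 1.12721.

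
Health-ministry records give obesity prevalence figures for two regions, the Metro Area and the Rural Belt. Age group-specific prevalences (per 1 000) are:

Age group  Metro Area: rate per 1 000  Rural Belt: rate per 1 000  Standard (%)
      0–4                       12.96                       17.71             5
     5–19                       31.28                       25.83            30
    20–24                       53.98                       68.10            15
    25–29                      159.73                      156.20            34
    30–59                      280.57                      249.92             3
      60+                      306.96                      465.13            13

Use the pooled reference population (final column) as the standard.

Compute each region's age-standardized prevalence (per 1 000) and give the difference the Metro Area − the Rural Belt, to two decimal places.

Standard weights: 0.05, 0.30, 0.15, 0.34, 0.03, 0.13.
The Metro Area: 0.0500×12.96 + 0.3000×31.28 + 0.1500×53.98 + 0.3400×159.73 + 0.0300×280.57 + 0.1300×306.96 = 120.7591 per 1 000.
The Rural Belt: 0.0500×17.71 + 0.3000×25.83 + 0.1500×68.10 + 0.3400×156.20 + 0.0300×249.92 + 0.1300×465.13 = 139.9220 per 1 000.
Difference = 120.7591 − 139.9220 = -19.1629.

-19.16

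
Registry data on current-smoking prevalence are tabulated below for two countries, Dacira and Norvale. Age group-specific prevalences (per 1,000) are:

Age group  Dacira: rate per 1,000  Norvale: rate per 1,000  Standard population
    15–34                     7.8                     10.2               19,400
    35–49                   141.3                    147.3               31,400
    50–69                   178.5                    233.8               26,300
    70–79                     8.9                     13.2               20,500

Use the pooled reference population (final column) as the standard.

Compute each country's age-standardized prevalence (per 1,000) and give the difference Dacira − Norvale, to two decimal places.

Standard total = 97,600; weights = 0.1988, 0.3217, 0.2695, 0.2100.
Dacira: 0.1988×7.8 + 0.3217×141.3 + 0.2695×178.5 + 0.2100×8.9 = 96.9789 per 1,000.
Norvale: 0.1988×10.2 + 0.3217×147.3 + 0.2695×233.8 + 0.2100×13.2 = 115.1910 per 1,000.
Difference = 96.9789 − 115.1910 = -18.2121.

-18.21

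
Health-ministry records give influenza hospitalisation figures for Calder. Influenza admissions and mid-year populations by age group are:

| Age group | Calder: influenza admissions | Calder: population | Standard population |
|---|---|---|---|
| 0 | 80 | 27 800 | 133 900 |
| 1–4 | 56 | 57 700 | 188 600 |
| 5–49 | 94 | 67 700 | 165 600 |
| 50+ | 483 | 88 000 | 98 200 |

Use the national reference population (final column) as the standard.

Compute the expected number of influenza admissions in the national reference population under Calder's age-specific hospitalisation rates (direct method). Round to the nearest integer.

1337

Age-specific rates per 100 000 for Calder: 287.77, 97.05, 138.85, 548.86.
Expected influenza admissions = Σ (standard pop × age-specific rate ÷ 100 000)
= 133 900×287.77/100 000 + 188 600×97.05/100 000 + 165 600×138.85/100 000 + 98 200×548.86/100 000
= 385.32 + 183.04 + 229.93 + 538.98 = 1337.28.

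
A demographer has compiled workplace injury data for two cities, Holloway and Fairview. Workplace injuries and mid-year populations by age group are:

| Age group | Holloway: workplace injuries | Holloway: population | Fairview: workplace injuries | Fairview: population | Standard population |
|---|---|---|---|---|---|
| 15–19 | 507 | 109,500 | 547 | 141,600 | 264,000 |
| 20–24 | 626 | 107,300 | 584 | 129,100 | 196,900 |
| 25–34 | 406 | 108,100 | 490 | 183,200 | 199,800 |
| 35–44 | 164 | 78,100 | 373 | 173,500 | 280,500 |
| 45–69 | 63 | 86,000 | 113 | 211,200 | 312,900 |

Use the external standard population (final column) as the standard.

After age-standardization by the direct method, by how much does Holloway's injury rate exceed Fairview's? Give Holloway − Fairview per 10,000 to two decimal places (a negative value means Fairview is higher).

5.78

Age-specific rates per 10,000 for Holloway: 46.30, 58.34, 37.56, 21.00, 7.33.
For Fairview: 38.63, 45.24, 26.75, 21.50, 5.35.
Standard total = 1,254,100; weights = 0.2105, 0.1570, 0.1593, 0.2237, 0.2495.
Holloway: 0.2105×46.30 + 0.1570×58.34 + 0.1593×37.56 + 0.2237×21.00 + 0.2495×7.33 = 31.4148 per 10,000.
Fairview: 0.2105×38.63 + 0.1570×45.24 + 0.1593×26.75 + 0.2237×21.50 + 0.2495×5.35 = 25.6389 per 10,000.
Difference = 31.4148 − 25.6389 = 5.7758.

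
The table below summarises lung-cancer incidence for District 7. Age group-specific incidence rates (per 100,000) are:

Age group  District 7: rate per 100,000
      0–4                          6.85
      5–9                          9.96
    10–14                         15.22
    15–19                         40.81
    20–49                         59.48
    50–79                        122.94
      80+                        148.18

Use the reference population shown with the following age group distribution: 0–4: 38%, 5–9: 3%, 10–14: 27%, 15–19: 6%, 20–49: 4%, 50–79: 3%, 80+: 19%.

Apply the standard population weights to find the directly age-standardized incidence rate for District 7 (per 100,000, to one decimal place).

43.7

Standard weights: 0.38, 0.03, 0.27, 0.06, 0.04, 0.03, 0.19.
Standardized rate: 0.3800×6.85 + 0.0300×9.96 + 0.2700×15.22 + 0.0600×40.81 + 0.0400×59.48 + 0.0300×122.94 + 0.1900×148.18 = 43.6814 per 100,000.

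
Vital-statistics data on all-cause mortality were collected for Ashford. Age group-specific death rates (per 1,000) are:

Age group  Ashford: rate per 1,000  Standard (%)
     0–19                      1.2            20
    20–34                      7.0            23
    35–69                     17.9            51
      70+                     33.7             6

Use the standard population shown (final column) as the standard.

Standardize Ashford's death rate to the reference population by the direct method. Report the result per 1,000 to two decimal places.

13.00

Standard weights: 0.20, 0.23, 0.51, 0.06.
Standardized rate: 0.2000×1.2 + 0.2300×7.0 + 0.5100×17.9 + 0.0600×33.7 = 13.0010 per 1,000.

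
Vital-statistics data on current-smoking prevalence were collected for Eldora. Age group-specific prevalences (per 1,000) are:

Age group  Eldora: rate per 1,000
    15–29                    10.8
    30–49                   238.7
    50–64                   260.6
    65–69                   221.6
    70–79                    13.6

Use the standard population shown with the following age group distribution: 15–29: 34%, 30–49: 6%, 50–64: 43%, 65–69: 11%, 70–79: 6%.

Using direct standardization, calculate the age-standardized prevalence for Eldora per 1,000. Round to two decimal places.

155.24

Standard weights: 0.34, 0.06, 0.43, 0.11, 0.06.
Standardized rate: 0.3400×10.8 + 0.0600×238.7 + 0.4300×260.6 + 0.1100×221.6 + 0.0600×13.6 = 155.2440 per 1,000.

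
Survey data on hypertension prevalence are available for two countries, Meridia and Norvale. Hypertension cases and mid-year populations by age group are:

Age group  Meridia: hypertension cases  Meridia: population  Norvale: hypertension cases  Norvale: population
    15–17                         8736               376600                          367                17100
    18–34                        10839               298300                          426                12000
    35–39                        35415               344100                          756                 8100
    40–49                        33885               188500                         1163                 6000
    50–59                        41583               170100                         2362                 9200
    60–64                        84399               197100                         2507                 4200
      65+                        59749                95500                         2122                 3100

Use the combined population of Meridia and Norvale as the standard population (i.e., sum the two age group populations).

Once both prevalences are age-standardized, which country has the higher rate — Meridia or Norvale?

Age-specific rates per 1000 for Meridia: 23.197, 36.336, 102.921, 179.761, 244.462, 428.204, 625.644.
For Norvale: 21.462, 35.500, 93.333, 193.833, 256.739, 596.905, 684.516.
Combined standard total = 1729900; weights = 0.2276, 0.1794, 0.2036, 0.1124, 0.1036, 0.1164, 0.0570.
Meridia: 0.2276×23.197 + 0.1794×36.336 + 0.2036×102.921 + 0.1124×179.761 + 0.1036×244.462 + 0.1164×428.204 + 0.0570×625.644 = 163.7886 per 1000.
Norvale: 0.2276×21.462 + 0.1794×35.500 + 0.2036×93.333 + 0.1124×193.833 + 0.1036×256.739 + 0.1164×596.905 + 0.0570×684.516 = 187.1330 per 1000.
The crude rates (164.42 vs 162.53) would put Meridia higher, but that reflects its age composition; once standardized to a common age structure, Norvale has the higher underlying rate.

Norvale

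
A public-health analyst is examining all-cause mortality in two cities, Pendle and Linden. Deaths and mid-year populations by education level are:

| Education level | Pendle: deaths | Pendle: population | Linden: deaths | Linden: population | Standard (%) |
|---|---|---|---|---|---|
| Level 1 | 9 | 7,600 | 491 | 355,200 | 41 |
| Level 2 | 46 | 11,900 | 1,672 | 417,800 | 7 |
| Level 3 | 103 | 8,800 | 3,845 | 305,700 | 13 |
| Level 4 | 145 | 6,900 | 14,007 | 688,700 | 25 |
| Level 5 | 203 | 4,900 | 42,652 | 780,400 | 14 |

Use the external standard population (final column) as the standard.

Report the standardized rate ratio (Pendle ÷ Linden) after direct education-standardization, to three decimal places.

Education-specific rates per 1,000 for Pendle: 1.184, 3.866, 11.705, 21.014, 41.429.
For Linden: 1.382, 4.002, 12.578, 20.338, 54.654.
Standard weights: 0.41, 0.07, 0.13, 0.25, 0.14.
Pendle: 0.4100×1.184 + 0.0700×3.866 + 0.1300×11.705 + 0.2500×21.014 + 0.1400×41.429 = 13.3313 per 1,000.
Linden: 0.4100×1.382 + 0.0700×4.002 + 0.1300×12.578 + 0.2500×20.338 + 0.1400×54.654 = 15.2181 per 1,000.
Ratio = 13.3313 ÷ 15.2181 = 0.87602.

0.876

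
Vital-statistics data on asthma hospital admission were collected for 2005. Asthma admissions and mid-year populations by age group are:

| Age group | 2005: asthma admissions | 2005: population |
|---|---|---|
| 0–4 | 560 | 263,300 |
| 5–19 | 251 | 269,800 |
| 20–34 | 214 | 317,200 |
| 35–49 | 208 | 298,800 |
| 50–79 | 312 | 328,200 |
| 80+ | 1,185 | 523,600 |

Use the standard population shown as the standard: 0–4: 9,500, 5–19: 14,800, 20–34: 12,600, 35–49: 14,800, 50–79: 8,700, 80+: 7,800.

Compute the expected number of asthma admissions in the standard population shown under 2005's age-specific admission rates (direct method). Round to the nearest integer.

79

Age-specific rates per 10,000 for 2005: 21.27, 9.30, 6.75, 6.96, 9.51, 22.63.
Expected asthma admissions = Σ (standard pop × age-specific rate ÷ 10,000)
= 9,500×21.27/10,000 + 14,800×9.30/10,000 + 12,600×6.75/10,000 + 14,800×6.96/10,000 + 8,700×9.51/10,000 + 7,800×22.63/10,000
= 20.21 + 13.77 + 8.50 + 10.30 + 8.27 + 17.65 = 78.70.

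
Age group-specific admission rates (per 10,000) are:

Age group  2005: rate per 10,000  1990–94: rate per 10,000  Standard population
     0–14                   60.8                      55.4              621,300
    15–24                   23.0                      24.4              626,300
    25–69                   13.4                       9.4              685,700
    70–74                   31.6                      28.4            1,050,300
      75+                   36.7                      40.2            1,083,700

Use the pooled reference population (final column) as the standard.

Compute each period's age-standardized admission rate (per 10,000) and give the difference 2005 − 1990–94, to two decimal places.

1.18

Standard total = 4,067,300; weights = 0.1528, 0.1540, 0.1686, 0.2582, 0.2664.
2005: 0.1528×60.8 + 0.1540×23.0 + 0.1686×13.4 + 0.2582×31.6 + 0.2664×36.7 = 33.0267 per 10,000.
1990–94: 0.1528×55.4 + 0.1540×24.4 + 0.1686×9.4 + 0.2582×28.4 + 0.2664×40.2 = 31.8493 per 10,000.
Difference = 33.0267 − 31.8493 = 1.1774.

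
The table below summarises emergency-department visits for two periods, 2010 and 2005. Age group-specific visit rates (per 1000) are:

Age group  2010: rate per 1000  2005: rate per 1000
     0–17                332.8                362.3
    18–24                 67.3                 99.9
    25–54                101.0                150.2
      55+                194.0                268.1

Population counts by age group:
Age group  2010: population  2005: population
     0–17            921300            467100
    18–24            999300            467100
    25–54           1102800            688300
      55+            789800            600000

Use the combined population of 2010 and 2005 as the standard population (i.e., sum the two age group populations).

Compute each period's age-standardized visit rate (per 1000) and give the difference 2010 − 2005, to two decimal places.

Combined standard total = 6035700; weights = 0.2300, 0.2430, 0.2968, 0.2303.
2010: 0.2300×332.8 + 0.2430×67.3 + 0.2968×101.0 + 0.2303×194.0 = 167.5482 per 1000.
2005: 0.2300×362.3 + 0.2430×99.9 + 0.2968×150.2 + 0.2303×268.1 = 213.9171 per 1000.
Difference = 167.5482 − 213.9171 = -46.3689.

-46.37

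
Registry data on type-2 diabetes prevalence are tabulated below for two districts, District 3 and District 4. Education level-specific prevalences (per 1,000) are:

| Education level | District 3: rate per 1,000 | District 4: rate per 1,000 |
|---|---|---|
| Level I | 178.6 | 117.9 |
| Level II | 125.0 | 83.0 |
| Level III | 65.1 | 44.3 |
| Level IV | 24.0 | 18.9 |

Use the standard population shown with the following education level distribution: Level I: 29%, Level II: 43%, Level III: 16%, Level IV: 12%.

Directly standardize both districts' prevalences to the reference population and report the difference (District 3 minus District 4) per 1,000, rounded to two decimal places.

39.60

Standard weights: 0.29, 0.43, 0.16, 0.12.
District 3: 0.2900×178.6 + 0.4300×125.0 + 0.1600×65.1 + 0.1200×24.0 = 118.8400 per 1,000.
District 4: 0.2900×117.9 + 0.4300×83.0 + 0.1600×44.3 + 0.1200×18.9 = 79.2370 per 1,000.
Difference = 118.8400 − 79.2370 = 39.6030.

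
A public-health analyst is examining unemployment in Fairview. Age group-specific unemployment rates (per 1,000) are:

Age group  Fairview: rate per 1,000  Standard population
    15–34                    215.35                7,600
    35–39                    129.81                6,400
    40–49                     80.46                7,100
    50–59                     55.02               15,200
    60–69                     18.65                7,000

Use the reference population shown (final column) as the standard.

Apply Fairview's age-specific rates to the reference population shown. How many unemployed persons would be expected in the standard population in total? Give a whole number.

Expected unemployed persons = Σ (standard pop × age-specific rate ÷ 1,000)
= 7,600×215.35/1,000 + 6,400×129.81/1,000 + 7,100×80.46/1,000 + 15,200×55.02/1,000 + 7,000×18.65/1,000
= 1636.66 + 830.78 + 571.27 + 836.30 + 130.55 = 4005.56.

4006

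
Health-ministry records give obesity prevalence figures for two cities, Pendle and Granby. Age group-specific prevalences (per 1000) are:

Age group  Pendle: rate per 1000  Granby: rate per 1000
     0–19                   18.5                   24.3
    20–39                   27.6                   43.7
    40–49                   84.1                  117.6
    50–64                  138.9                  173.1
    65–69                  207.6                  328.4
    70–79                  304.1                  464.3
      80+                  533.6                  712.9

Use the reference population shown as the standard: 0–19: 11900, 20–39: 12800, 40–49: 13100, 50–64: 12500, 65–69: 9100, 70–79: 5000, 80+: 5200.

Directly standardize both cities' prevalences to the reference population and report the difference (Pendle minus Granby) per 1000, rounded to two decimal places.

Standard total = 69600; weights = 0.1710, 0.1839, 0.1882, 0.1796, 0.1307, 0.0718, 0.0747.
Pendle: 0.1710×18.5 + 0.1839×27.6 + 0.1882×84.1 + 0.1796×138.9 + 0.1307×207.6 + 0.0718×304.1 + 0.0747×533.6 = 137.8703 per 1000.
Granby: 0.1710×24.3 + 0.1839×43.7 + 0.1882×117.6 + 0.1796×173.1 + 0.1307×328.4 + 0.0718×464.3 + 0.0747×712.9 = 194.9693 per 1000.
Difference = 137.8703 − 194.9693 = -57.0990.

-57.10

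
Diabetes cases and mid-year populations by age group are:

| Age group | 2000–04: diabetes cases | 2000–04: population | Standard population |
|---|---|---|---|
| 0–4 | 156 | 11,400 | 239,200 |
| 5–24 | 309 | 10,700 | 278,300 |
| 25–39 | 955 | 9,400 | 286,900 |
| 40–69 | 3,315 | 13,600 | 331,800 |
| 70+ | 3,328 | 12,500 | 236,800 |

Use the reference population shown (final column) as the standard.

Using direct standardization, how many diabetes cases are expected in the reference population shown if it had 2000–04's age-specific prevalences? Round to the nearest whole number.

Age-specific rates per 1,000 for 2000–04: 13.684, 28.879, 101.596, 243.750, 266.240.
Expected diabetes cases = Σ (standard pop × age-specific rate ÷ 1,000)
= 239,200×13.684/1,000 + 278,300×28.879/1,000 + 286,900×101.596/1,000 + 331,800×243.750/1,000 + 236,800×266.240/1,000
= 3273.26 + 8036.89 + 29147.82 + 80876.25 + 63045.63 = 184379.85.

184380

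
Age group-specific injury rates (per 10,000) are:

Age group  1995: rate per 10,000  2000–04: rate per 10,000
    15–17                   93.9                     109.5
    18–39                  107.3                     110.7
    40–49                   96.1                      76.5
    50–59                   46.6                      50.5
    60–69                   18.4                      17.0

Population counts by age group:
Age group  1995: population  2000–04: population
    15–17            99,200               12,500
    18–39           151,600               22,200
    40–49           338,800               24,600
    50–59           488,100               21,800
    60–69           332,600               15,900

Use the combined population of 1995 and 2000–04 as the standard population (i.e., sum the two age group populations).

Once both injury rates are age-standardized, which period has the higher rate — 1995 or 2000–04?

1995

Combined standard total = 1,507,300; weights = 0.0741, 0.1153, 0.2411, 0.3383, 0.2312.
1995: 0.0741×93.9 + 0.1153×107.3 + 0.2411×96.1 + 0.3383×46.6 + 0.2312×18.4 = 62.5183 per 10,000.
2000–04: 0.0741×109.5 + 0.1153×110.7 + 0.2411×76.5 + 0.3383×50.5 + 0.2312×17.0 = 60.3366 per 10,000.
The crude rates (61.69 vs 72.98) would put 2000–04 higher, but that reflects its age composition; once standardized to a common age structure, 1995 has the higher underlying rate.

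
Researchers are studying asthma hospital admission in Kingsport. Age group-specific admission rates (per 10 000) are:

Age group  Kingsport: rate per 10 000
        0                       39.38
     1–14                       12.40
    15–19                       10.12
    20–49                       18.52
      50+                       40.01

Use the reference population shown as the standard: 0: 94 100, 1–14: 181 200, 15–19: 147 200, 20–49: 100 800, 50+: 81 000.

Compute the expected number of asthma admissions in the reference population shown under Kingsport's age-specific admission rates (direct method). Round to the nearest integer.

Expected asthma admissions = Σ (standard pop × age-specific rate ÷ 10 000)
= 94 100×39.38/10 000 + 181 200×12.40/10 000 + 147 200×10.12/10 000 + 100 800×18.52/10 000 + 81 000×40.01/10 000
= 370.57 + 224.69 + 148.97 + 186.68 + 324.08 = 1254.98.

1255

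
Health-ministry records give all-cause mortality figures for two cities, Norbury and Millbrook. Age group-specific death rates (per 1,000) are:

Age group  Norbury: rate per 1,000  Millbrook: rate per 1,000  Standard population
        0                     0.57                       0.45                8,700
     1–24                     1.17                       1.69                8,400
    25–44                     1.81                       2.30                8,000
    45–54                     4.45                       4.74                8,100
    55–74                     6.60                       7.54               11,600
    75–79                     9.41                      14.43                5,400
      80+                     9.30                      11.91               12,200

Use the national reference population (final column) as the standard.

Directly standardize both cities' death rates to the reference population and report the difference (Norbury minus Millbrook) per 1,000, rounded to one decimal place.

Standard total = 62,400; weights = 0.1394, 0.1346, 0.1282, 0.1298, 0.1859, 0.0865, 0.1955.
Norbury: 0.1394×0.57 + 0.1346×1.17 + 0.1282×1.81 + 0.1298×4.45 + 0.1859×6.60 + 0.0865×9.41 + 0.1955×9.30 = 4.9062 per 1,000.
Millbrook: 0.1394×0.45 + 0.1346×1.69 + 0.1282×2.30 + 0.1298×4.74 + 0.1859×7.54 + 0.0865×14.43 + 0.1955×11.91 = 6.1794 per 1,000.
Difference = 4.9062 − 6.1794 = -1.2732.

-1.3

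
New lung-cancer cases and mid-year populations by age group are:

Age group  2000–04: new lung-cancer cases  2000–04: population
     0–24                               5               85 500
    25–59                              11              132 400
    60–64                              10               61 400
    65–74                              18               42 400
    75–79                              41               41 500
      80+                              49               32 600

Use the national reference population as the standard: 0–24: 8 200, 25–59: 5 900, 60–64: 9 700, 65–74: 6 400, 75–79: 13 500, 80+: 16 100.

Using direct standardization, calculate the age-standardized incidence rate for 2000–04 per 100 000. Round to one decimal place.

Age-specific rates per 100 000 for 2000–04: 5.85, 8.31, 16.29, 42.45, 98.80, 150.31.
Standard total = 59 800; weights = 0.1371, 0.0987, 0.1622, 0.1070, 0.2258, 0.2692.
Standardized rate: 0.1371×5.85 + 0.0987×8.31 + 0.1622×16.29 + 0.1070×42.45 + 0.2258×98.80 + 0.2692×150.31 = 71.5773 per 100 000.

71.6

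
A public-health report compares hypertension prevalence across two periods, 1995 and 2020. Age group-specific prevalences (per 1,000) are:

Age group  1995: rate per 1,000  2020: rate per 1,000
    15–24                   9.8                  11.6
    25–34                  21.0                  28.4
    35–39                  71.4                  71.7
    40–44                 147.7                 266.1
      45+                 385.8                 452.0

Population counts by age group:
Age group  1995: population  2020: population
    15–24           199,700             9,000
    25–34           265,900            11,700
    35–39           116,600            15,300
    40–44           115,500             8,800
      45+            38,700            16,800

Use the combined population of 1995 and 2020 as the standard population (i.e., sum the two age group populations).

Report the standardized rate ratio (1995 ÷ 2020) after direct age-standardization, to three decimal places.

0.732

Combined standard total = 798,000; weights = 0.2615, 0.3479, 0.1653, 0.1558, 0.0695.
1995: 0.2615×9.8 + 0.3479×21.0 + 0.1653×71.4 + 0.1558×147.7 + 0.0695×385.8 = 71.5082 per 1,000.
2020: 0.2615×11.6 + 0.3479×28.4 + 0.1653×71.7 + 0.1558×266.1 + 0.0695×452.0 = 97.6494 per 1,000.
Ratio = 71.5082 ÷ 97.6494 = 0.73230.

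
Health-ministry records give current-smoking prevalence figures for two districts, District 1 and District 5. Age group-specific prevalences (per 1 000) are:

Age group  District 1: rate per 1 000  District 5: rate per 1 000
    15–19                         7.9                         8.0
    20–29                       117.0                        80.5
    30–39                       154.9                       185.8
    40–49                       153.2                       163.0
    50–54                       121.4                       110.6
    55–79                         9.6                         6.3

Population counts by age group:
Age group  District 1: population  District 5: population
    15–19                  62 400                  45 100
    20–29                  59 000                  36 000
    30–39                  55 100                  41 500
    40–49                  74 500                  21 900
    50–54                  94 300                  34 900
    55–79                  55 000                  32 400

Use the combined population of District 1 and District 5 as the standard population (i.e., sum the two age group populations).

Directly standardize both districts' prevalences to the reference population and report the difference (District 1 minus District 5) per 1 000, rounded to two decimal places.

1.98

Combined standard total = 612 100; weights = 0.1756, 0.1552, 0.1578, 0.1575, 0.2111, 0.1428.
District 1: 0.1756×7.9 + 0.1552×117.0 + 0.1578×154.9 + 0.1575×153.2 + 0.2111×121.4 + 0.1428×9.6 = 95.1152 per 1 000.
District 5: 0.1756×8.0 + 0.1552×80.5 + 0.1578×185.8 + 0.1575×163.0 + 0.2111×110.6 + 0.1428×6.3 = 93.1369 per 1 000.
Difference = 95.1152 − 93.1369 = 1.9782.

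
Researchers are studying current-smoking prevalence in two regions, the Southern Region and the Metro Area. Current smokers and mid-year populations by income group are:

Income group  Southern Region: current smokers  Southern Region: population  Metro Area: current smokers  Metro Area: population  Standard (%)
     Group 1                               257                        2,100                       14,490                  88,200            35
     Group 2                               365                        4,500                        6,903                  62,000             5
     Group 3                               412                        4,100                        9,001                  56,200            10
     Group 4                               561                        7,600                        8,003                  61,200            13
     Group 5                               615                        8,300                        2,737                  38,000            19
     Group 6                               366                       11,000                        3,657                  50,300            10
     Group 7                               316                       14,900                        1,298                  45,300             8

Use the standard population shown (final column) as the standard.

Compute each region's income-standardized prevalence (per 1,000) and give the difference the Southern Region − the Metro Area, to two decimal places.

Income-specific rates per 1,000 for the Southern Region: 122.381, 81.111, 100.488, 73.816, 74.096, 33.273, 21.208.
For the Metro Area: 164.286, 111.339, 160.160, 130.768, 72.026, 72.704, 28.653.
Standard weights: 0.35, 0.05, 0.10, 0.13, 0.19, 0.10, 0.08.
The Southern Region: 0.3500×122.381 + 0.0500×81.111 + 0.1000×100.488 + 0.1300×73.816 + 0.1900×74.096 + 0.1000×33.273 + 0.0800×21.208 = 85.6360 per 1,000.
The Metro Area: 0.3500×164.286 + 0.0500×111.339 + 0.1000×160.160 + 0.1300×130.768 + 0.1900×72.026 + 0.1000×72.704 + 0.0800×28.653 = 119.3304 per 1,000.
Difference = 85.6360 − 119.3304 = -33.6945.

-33.69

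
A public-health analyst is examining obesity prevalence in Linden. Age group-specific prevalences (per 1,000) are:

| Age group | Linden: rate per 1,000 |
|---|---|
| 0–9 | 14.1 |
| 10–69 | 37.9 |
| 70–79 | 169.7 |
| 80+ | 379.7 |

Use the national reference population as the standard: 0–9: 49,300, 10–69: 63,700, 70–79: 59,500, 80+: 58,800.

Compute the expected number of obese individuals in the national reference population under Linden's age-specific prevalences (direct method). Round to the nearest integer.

35533

Expected obese individuals = Σ (standard pop × age-specific rate ÷ 1,000)
= 49,300×14.1/1,000 + 63,700×37.9/1,000 + 59,500×169.7/1,000 + 58,800×379.7/1,000
= 695.13 + 2414.23 + 10097.15 + 22326.36 = 35532.87.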